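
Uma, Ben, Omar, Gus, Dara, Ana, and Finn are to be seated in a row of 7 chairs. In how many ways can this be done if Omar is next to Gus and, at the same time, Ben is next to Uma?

480

Treat {Omar,Gus} as one block (2 orders) and {Ben,Uma} as another (2 orders).
That leaves 5 units to arrange: 2 × 2 × 5! = 4 × 120 = 480.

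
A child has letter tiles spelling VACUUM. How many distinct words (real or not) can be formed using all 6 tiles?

The 6 letters of VACUUM have repeats: U appearing twice.
So there are 6! / (2!) = 360 distinguishable arrangements.

360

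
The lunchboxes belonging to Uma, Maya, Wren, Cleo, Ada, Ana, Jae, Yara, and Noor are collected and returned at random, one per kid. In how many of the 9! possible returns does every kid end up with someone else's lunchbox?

Count assignments avoiding every fixed point. For any j of the 9 kids fixed to their own lunchbox, the other 9−j can be arranged in (9−j)! ways.
By inclusion–exclusion this is Σ_{j=0}^{9} (−1)^j C(9,j)·(9−j)!.
Computing: 362880 − 362880 + 181440 − 60480 + 15120 − 3024 + 504 − 72 + 9 − 1 = 133496.

133496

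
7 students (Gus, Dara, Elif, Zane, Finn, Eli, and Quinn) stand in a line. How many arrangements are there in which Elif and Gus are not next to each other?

3600

There are 7! = 5040 arrangements in all. If Elif and Gus are adjacent, merging them into one block gives 2·(6)! = 1440 arrangements.
So 5040 − 1440 = 3600 arrangements keep them apart.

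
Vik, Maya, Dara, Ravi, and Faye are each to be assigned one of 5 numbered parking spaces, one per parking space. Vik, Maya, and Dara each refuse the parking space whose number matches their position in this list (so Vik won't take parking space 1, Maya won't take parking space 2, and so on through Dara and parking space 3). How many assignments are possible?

64

Let Aᵢ (for i ∈ {1, 2, 3}) be the placements that put person i in their forbidden parking space. Any j of these fix j positions, leaving (5−j)! ways to fill the rest, and there are C(3,j) ways to pick which j.
By inclusion–exclusion, the number of valid placements is Σ_{j=0}^{3} (−1)^j C(3,j)·(5−j)!.
Computing: 120 − 72 + 18 − 2 = 64.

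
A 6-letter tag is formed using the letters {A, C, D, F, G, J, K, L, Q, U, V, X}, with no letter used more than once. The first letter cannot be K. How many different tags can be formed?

The first letter has 12−1 = 11 choices (anything except K).
The remaining 5 letters are filled from the other 11 symbols without repetition: 11 × 10 × 9 × 8 × 7 = 55440.
Total: 11 × 55440 = 609840.

609840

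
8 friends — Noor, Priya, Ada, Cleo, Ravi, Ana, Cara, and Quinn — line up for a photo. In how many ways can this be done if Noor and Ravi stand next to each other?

10080

Treat {Noor, Ravi} as a single unit. There are 7 units to order, and the pair itself can be ordered 2 ways.
That gives 2 × 7! = 2 × 5040 = 10080.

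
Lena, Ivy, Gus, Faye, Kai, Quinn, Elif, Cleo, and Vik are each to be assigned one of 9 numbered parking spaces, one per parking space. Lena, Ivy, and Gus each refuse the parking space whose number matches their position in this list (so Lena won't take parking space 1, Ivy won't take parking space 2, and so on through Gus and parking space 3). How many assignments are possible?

Let Aᵢ (for i ∈ {1, 2, 3}) be the placements that put person i in their forbidden parking space. Any j of these fix j positions, leaving (9−j)! ways to fill the rest, and there are C(3,j) ways to pick which j.
By inclusion–exclusion, the number of valid placements is Σ_{j=0}^{3} (−1)^j C(3,j)·(9−j)!.
Computing: 362880 − 120960 + 15120 − 720 = 256320.

256320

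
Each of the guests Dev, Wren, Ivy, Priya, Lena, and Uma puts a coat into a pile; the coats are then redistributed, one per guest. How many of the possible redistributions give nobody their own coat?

265

This is the derangement count D_6: permutations of 6 items with no fixed point.
By inclusion–exclusion this is Σ_{j=0}^{6} (−1)^j C(6,j)·(6−j)!.
Computing: 720 − 720 + 360 − 120 + 30 − 6 + 1 = 265.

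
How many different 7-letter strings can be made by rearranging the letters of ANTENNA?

420

Letter multiplicities in ANTENNA: A×2, E×1, N×3, T×1.
The number of distinct arrangements is 7!/(3!·2!) = 5040/12 = 420.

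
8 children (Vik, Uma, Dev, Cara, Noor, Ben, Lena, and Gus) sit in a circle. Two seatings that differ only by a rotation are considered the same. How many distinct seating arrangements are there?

Seat Vik anywhere (absorbing the rotational symmetry), then permute the other 7: (7)! = 5040.

5040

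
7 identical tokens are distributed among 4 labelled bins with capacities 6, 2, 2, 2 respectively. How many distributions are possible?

26

Ignoring the caps, the number of non-negative solutions to x_1+…+x_4 = 7 is C(10,3) = 120.
Subtract solutions that violate a single cap (substitute x_i' = x_i − (cap_i+1)): x_1 ≥ 7 gives C(3,3) = 1; x_2 ≥ 3 gives C(7,3) = 35; x_3 ≥ 3 gives C(7,3) = 35; x_4 ≥ 3 gives C(7,3) = 35. Together 106.
Add back pairs where two caps are both exceeded: 0 + 0 + 0 + 4 + 4 + 4 = 12.
By inclusion–exclusion the count is 120 − 106 + 12 = 26.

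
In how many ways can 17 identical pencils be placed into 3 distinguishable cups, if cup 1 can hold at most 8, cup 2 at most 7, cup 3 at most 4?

Without the upper bounds there are C(19,2) = 171 ways to split 17 among 3 cups.
Subtract solutions that violate a single cap (substitute x_i' = x_i − (cap_i+1)): x_1 ≥ 9 gives C(10,2) = 45; x_2 ≥ 8 gives C(11,2) = 55; x_3 ≥ 5 gives C(14,2) = 91. Together 191.
Add back pairs where two caps are both exceeded: 1 + 10 + 15 = 26.
By inclusion–exclusion the count is 171 − 191 + 26 = 6.

6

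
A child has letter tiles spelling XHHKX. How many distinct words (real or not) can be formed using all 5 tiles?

XHHKX has 5 letters with H appearing twice and X appearing twice.
The number of distinct arrangements is 5!/(2!·2!) = 120/4 = 30.

30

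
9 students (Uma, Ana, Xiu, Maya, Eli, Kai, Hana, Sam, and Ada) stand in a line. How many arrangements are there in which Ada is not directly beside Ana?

282240

Of the 9! = 362880 arrangements, those with Ada and Ana adjacent number 2 × 8! = 80640 (treat the pair as a block with 2 internal orders).
Complementary counting: 362880 − 80640 = 282240.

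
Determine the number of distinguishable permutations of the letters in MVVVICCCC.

MVVVICCCC has 9 letters with C appearing 4 times and V appearing 3 times.
The number of distinct arrangements is 9!/(4!·3!) = 362880/144 = 2520.

2520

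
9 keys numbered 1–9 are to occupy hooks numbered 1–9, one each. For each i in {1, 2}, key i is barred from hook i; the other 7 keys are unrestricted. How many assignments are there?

287280

Let Aᵢ (for i ∈ {1, 2}) be the placements that put key i in its forbidden hook. Any j of these fix j positions, leaving (9−j)! ways to fill the rest, and there are C(2,j) ways to pick which j.
By inclusion–exclusion, the number of valid placements is Σ_{j=0}^{2} (−1)^j C(2,j)·(9−j)!.
Computing: 362880 − 80640 + 5040 = 287280.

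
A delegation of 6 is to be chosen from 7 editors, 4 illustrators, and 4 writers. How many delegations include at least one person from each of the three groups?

Total 6-person selections from all 15: C(15,6) = 5005.
Selections missing a whole group: no editors → C(8,6) = 28; no illustrators → C(11,6) = 462; no writers → C(11,6) = 462.
Add back selections omitting two groups (i.e. drawn from a single group): C(7,6) + C(4,6) + C(4,6) = 7.
By inclusion–exclusion: 5005 − 952 + 7 = 4060.

4060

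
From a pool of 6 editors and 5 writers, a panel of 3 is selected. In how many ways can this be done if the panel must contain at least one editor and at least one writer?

135

Total 3-person selections from all 11: C(11,3) = 165.
Subtract selections that omit an entire group: no editors → C(5,3) = 10; no writers → C(6,3) = 20.
Both groups omitted at once is impossible, so 165 − 30 = 135.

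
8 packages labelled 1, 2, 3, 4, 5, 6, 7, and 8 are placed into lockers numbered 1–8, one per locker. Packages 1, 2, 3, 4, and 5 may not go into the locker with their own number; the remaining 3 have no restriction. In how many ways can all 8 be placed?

Let Aᵢ (for 1 ≤ i ≤ 5) be the placements that put package i in its forbidden locker. Any j of these fix j positions, leaving (8−j)! ways to fill the rest, and there are C(5,j) ways to pick which j.
By inclusion–exclusion, the number of valid placements is Σ_{j=0}^{5} (−1)^j C(5,j)·(8−j)!.
Computing: 40320 − 25200 + 7200 − 1200 + 120 − 6 = 21234.

21234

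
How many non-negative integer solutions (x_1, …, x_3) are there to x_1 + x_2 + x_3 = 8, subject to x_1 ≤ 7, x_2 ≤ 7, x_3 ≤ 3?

Ignoring the caps, the number of non-negative solutions to x_1+…+x_3 = 8 is C(10,2) = 45.
Subtract solutions that violate a single cap (substitute x_i' = x_i − (cap_i+1)): x_1 ≥ 8 gives C(2,2) = 1; x_2 ≥ 8 gives C(2,2) = 1; x_3 ≥ 4 gives C(6,2) = 15. Together 17.
No two caps can be exceeded simultaneously, so the pair terms are all 0.
By inclusion–exclusion the count is 45 − 17 + 0 = 28.

28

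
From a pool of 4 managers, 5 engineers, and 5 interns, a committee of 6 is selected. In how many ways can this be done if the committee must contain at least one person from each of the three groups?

2625

Total 6-person selections from all 14: C(14,6) = 3003.
Selections missing a whole group: no managers → C(10,6) = 210; no engineers → C(9,6) = 84; no interns → C(9,6) = 84.
Add back selections omitting two groups (i.e. drawn from a single group): C(4,6) + C(5,6) + C(5,6) = 0.
By inclusion–exclusion: 3003 − 378 + 0 = 2625.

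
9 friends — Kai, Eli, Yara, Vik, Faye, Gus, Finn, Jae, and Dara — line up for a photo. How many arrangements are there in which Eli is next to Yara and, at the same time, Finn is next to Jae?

Treat {Eli,Yara} as one block (2 orders) and {Finn,Jae} as another (2 orders).
That leaves 7 units to arrange: 2 × 2 × 7! = 4 × 5040 = 20160.

20160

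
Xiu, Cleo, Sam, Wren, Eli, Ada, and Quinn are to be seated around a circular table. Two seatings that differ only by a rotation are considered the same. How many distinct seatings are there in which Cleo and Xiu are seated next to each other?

Glue Cleo and Xiu into a block (2 internal orders). Seating 6 units around a circle gives (5)! arrangements.
So 2 × (5)! = 2 × 120 = 240.

240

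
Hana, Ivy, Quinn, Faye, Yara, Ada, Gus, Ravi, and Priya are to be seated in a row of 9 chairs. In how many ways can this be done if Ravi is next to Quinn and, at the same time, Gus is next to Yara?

Treat {Ravi,Quinn} as one block (2 orders) and {Gus,Yara} as another (2 orders).
That leaves 7 units to arrange: 2 × 2 × 7! = 4 × 5040 = 20160.

20160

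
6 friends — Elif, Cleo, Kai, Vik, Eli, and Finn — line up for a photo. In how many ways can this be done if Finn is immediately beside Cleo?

Glue Finn and Cleo into one block (2 internal orders), leaving 5 units to arrange in a row.
That gives 2 × 5! = 2 × 120 = 240.

240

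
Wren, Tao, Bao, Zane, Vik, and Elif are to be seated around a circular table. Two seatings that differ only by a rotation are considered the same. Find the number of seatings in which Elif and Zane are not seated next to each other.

All circular seatings of 6 people number (5)! = 120.
Seatings with Elif beside Zane: treat them as a block with 2 internal orders, giving 2 × (4)! = 48.
Subtracting, 120 − 48 = 72.

72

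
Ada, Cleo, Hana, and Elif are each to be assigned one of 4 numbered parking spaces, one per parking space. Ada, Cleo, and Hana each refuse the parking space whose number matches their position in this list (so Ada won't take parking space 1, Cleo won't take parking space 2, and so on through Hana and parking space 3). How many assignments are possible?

Let Aᵢ (for i ∈ {1, 2, 3}) be the placements that put person i in their forbidden parking space. Any j of these fix j positions, leaving (4−j)! ways to fill the rest, and there are C(3,j) ways to pick which j.
By inclusion–exclusion, the number of valid placements is Σ_{j=0}^{3} (−1)^j C(3,j)·(4−j)!.
Computing: 24 − 18 + 6 − 1 = 11.

11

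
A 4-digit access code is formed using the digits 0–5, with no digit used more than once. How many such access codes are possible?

Choose and order 4 of the 6 symbols: the first digit has 6 options, the next 5, then 4, 3.
6 × 5 × 4 × 3 = 360.

360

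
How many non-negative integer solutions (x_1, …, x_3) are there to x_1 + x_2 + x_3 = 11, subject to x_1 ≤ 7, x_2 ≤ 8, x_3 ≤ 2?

By stars and bars, unrestricted non-negative solutions to x_1+…+x_3 = 11 number C(11+2,2) = 78.
Subtract solutions that violate a single cap (substitute x_i' = x_i − (cap_i+1)): x_1 ≥ 8 gives C(5,2) = 10; x_2 ≥ 9 gives C(4,2) = 6; x_3 ≥ 3 gives C(10,2) = 45. Together 61.
Add back pairs where two caps are both exceeded: 0 + 1 + 0 = 1.
By inclusion–exclusion the count is 78 − 61 + 1 = 18.

18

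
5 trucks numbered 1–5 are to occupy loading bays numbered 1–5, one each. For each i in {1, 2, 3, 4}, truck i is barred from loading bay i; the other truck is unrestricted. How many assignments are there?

Let Aᵢ (for 1 ≤ i ≤ 4) be the placements that put truck i in its forbidden loading bay. Any j of these fix j positions, leaving (5−j)! ways to fill the rest, and there are C(4,j) ways to pick which j.
By inclusion–exclusion, the number of valid placements is Σ_{j=0}^{4} (−1)^j C(4,j)·(5−j)!.
Computing: 120 − 96 + 36 − 8 + 1 = 53.

53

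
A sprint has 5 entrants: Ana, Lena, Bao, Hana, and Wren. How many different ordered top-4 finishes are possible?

120

This is an ordered selection of 4 from 5: P(5,4).
That gives 5 × 4 × 3 × 2 = 120.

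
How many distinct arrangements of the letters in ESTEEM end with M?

20

Fix M in the last position and arrange the remaining 5 letters.
Those 5 letters have E appearing 3 times, giving (5)!/(3!) = 20.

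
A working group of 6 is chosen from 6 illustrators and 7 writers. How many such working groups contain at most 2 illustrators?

Split by how many illustrators are chosen (0 through 2).
Sum: C(6,0)·C(7,6) + C(6,1)·C(7,5) + C(6,2)·C(7,4) = 7 + 126 + 525 = 658.

658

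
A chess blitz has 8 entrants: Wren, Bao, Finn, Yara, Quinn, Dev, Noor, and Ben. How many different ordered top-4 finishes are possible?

This is an ordered selection of 4 from 8: P(8,4).
That gives 8 × 7 × 6 × 5 = 1680.

1680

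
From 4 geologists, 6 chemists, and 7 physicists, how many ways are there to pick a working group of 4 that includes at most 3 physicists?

Split by how many physicists are chosen (0 through 3).
Sum: C(7,0)·C(10,4) + C(7,1)·C(10,3) + C(7,2)·C(10,2) + C(7,3)·C(10,1) = 210 + 840 + 945 + 350 = 2345.

2345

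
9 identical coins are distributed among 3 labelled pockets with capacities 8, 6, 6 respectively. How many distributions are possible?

Without the upper bounds there are C(11,2) = 55 ways to split 9 among 3 pockets.
Subtract solutions that violate a single cap (substitute x_i' = x_i − (cap_i+1)): x_1 ≥ 9 gives C(2,2) = 1; x_2 ≥ 7 gives C(4,2) = 6; x_3 ≥ 7 gives C(4,2) = 6. Together 13.
No two caps can be exceeded simultaneously, so the pair terms are all 0.
By inclusion–exclusion the count is 55 − 13 + 0 = 42.

42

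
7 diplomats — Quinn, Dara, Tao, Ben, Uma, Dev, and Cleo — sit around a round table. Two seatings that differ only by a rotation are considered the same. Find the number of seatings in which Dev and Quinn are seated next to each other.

Treat {Dev, Quinn} as one unit (2 internal orders) and seat the resulting 6 units around the table: (5)! circular arrangements.
So 2 × (5)! = 2 × 120 = 240.

240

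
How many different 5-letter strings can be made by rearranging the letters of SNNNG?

The 5 letters of SNNNG have repeats: N appearing 3 times.
So there are 5! / (3!) = 20 distinguishable arrangements.

20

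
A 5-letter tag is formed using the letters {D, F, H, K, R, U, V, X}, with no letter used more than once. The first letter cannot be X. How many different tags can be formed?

The first letter has 8−1 = 7 choices (anything except X).
The remaining 4 letters are filled from the other 7 symbols without repetition: 7 × 6 × 5 × 4 = 840.
Total: 7 × 840 = 5880.

5880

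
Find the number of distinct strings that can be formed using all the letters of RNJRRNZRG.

RNJRRNZRG has 9 letters with N appearing twice and R appearing 4 times.
The number of distinct arrangements is 9!/(4!·2!) = 362880/48 = 7560.

7560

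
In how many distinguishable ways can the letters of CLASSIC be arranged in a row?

The 7 letters of CLASSIC have repeats: C appearing twice and S appearing twice.
The number of distinct arrangements is 7!/(2!·2!) = 5040/4 = 1260.

1260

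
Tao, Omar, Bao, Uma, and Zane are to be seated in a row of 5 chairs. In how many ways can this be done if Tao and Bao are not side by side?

Of the 5! = 120 arrangements, those with Tao and Bao adjacent number 2 × 4! = 48 (treat the pair as a block with 2 internal orders).
So 120 − 48 = 72 arrangements keep them apart.

72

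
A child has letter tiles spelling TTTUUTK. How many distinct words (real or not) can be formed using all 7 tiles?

105

Letter multiplicities in TTTUUTK: K×1, T×4, U×2.
Dividing 7! = 5040 by 4!·2! = 48 for the repeated letters gives 105.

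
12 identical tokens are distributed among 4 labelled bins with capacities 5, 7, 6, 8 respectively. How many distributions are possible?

260

Without the upper bounds there are C(15,3) = 455 ways to split 12 among 4 bins.
Subtract solutions that violate a single cap (substitute x_i' = x_i − (cap_i+1)): x_1 ≥ 6 gives C(9,3) = 84; x_2 ≥ 8 gives C(7,3) = 35; x_3 ≥ 7 gives C(8,3) = 56; x_4 ≥ 9 gives C(6,3) = 20. Together 195.
No two caps can be exceeded simultaneously, so the pair terms are all 0.
By inclusion–exclusion the count is 455 − 195 + 0 = 260.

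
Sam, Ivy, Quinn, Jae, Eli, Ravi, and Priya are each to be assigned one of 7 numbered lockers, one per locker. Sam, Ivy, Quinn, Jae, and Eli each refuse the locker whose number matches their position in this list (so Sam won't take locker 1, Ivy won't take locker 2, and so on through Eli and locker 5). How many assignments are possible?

2428

Let Aᵢ (for 1 ≤ i ≤ 5) be the placements that put person i in their forbidden locker. Any j of these fix j positions, leaving (7−j)! ways to fill the rest, and there are C(5,j) ways to pick which j.
By inclusion–exclusion, the number of valid placements is Σ_{j=0}^{5} (−1)^j C(5,j)·(7−j)!.
Computing: 5040 − 3600 + 1200 − 240 + 30 − 2 = 2428.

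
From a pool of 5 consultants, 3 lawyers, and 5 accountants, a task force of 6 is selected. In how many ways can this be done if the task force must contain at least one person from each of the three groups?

With no constraint there are C(13,6) = 1716 possible selections.
Subtract selections that omit an entire group: no consultants → C(8,6) = 28; no lawyers → C(10,6) = 210; no accountants → C(8,6) = 28.
Add back selections omitting two groups (i.e. drawn from a single group): C(5,6) + C(3,6) + C(5,6) = 0.
By inclusion–exclusion: 1716 − 266 + 0 = 1450.

1450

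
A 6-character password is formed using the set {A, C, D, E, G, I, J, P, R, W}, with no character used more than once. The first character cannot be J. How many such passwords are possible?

136080

The first character has 10−1 = 9 choices (anything except J).
The remaining 5 characters are filled from the other 9 symbols without repetition: 9 × 8 × 7 × 6 × 5 = 15120.
Total: 9 × 15120 = 136080.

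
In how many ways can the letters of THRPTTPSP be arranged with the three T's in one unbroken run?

Treat the 3 copies of T as a single block. The multiset to arrange is then {TTT, H, P, P, P, R, S}, 7 items in all.
That gives (7)!/(3!) = 840 arrangements.

840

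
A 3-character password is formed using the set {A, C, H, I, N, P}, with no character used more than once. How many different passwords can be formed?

With no repetition, fill the 3 characters in order: 6 choices, then 5, down to 4.
That product is 6 × 5 × 4 = 120.

120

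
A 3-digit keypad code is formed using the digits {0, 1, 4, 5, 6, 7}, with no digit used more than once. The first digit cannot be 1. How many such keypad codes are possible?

100

The first digit has 6−1 = 5 choices (anything except 1).
The remaining 2 digits are filled from the other 5 symbols without repetition: 5 × 4 = 20.
Total: 5 × 20 = 100.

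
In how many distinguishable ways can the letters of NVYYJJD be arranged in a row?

The 7 letters of NVYYJJD have repeats: J appearing twice and Y appearing twice.
So there are 7! / (2!·2!) = 1260 distinguishable arrangements.

1260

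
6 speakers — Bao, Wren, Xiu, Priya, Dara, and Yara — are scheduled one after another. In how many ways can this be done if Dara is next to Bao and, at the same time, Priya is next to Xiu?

96

Treat {Dara,Bao} as one block (2 orders) and {Priya,Xiu} as another (2 orders).
That leaves 4 units to arrange: 2 × 2 × 4! = 4 × 24 = 96.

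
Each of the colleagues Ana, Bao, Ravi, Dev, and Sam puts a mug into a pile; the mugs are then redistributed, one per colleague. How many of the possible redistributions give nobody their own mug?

This is the derangement count D_5: permutations of 5 items with no fixed point.
By inclusion–exclusion this is Σ_{j=0}^{5} (−1)^j C(5,j)·(5−j)!.
Computing: 120 − 120 + 60 − 20 + 5 − 1 = 44.

44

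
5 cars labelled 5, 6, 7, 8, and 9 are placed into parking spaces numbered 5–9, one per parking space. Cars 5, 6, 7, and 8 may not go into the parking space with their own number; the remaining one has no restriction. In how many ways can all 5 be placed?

Let Aᵢ (for 5 ≤ i ≤ 8) be the placements that put car i in its forbidden parking space. Any j of these fix j positions, leaving (5−j)! ways to fill the rest, and there are C(4,j) ways to pick which j.
By inclusion–exclusion, the number of valid placements is Σ_{j=0}^{4} (−1)^j C(4,j)·(5−j)!.
Computing: 120 − 96 + 36 − 8 + 1 = 53.

53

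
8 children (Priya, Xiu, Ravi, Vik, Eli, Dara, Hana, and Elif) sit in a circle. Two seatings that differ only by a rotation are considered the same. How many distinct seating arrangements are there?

5040

Seat Priya anywhere (absorbing the rotational symmetry), then permute the other 7: (7)! = 5040.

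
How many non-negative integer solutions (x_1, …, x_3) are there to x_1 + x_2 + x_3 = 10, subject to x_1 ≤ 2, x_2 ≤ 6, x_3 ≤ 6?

12

Ignoring the caps, the number of non-negative solutions to x_1+…+x_3 = 10 is C(12,2) = 66.
Subtract solutions that violate a single cap (substitute x_i' = x_i − (cap_i+1)): x_1 ≥ 3 gives C(9,2) = 36; x_2 ≥ 7 gives C(5,2) = 10; x_3 ≥ 7 gives C(5,2) = 10. Together 56.
Add back pairs where two caps are both exceeded: 1 + 1 + 0 = 2.
By inclusion–exclusion the count is 66 − 56 + 2 = 12.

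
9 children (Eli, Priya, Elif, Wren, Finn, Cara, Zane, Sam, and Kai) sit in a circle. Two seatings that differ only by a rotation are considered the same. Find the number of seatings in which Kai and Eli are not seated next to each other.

30240

All circular seatings of 9 people number (8)! = 40320.
Seatings with Kai beside Eli: treat them as a block with 2 internal orders, giving 2 × (7)! = 10080.
Subtracting, 40320 − 10080 = 30240.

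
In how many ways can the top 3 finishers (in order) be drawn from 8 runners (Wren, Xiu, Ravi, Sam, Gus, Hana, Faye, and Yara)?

336

There are 8 choices for 1st place, 7 for 2nd, and 6 for 3rd.
That gives 8 × 7 × 6 = 336.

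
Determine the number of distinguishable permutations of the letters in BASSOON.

1260

BASSOON has 7 letters with O appearing twice and S appearing twice.
The number of distinct arrangements is 7!/(2!·2!) = 5040/4 = 1260.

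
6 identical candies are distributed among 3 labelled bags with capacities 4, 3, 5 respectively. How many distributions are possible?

Ignoring the caps, the number of non-negative solutions to x_1+…+x_3 = 6 is C(8,2) = 28.
Subtract solutions that violate a single cap (substitute x_i' = x_i − (cap_i+1)): x_1 ≥ 5 gives C(3,2) = 3; x_2 ≥ 4 gives C(4,2) = 6; x_3 ≥ 6 gives C(2,2) = 1. Together 10.
No two caps can be exceeded simultaneously, so the pair terms are all 0.
By inclusion–exclusion the count is 28 − 10 + 0 = 18.

18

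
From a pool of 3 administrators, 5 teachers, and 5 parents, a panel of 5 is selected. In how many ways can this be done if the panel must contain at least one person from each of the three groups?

925

Unrestricted: C(13,5) = 1287 ways to pick any 5 of the 13.
Subtract selections that omit an entire group: no administrators → C(10,5) = 252; no teachers → C(8,5) = 56; no parents → C(8,5) = 56.
Add back selections omitting two groups (i.e. drawn from a single group): C(3,5) + C(5,5) + C(5,5) = 2.
By inclusion–exclusion: 1287 − 364 + 2 = 925.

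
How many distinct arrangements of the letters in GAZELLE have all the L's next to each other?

Treat the 2 copies of L as a single block. The multiset to arrange is then {LL, A, E, E, G, Z}, 6 items in all.
That gives (6)!/(2!) = 360 arrangements.

360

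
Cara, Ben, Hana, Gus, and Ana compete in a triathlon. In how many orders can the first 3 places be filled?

There are 5 choices for 1st place, 4 for 2nd, and 3 for 3rd.
That gives 5 × 4 × 3 = 60.

60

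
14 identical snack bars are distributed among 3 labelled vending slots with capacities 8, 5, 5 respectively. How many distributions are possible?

Without the upper bounds there are C(16,2) = 120 ways to split 14 among 3 vending slots.
Subtract solutions that violate a single cap (substitute x_i' = x_i − (cap_i+1)): x_1 ≥ 9 gives C(7,2) = 21; x_2 ≥ 6 gives C(10,2) = 45; x_3 ≥ 6 gives C(10,2) = 45. Together 111.
Add back pairs where two caps are both exceeded: 0 + 0 + 6 = 6.
By inclusion–exclusion the count is 120 − 111 + 6 = 15.

15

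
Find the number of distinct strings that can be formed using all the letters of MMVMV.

Letter multiplicities in MMVMV: M×3, V×2.
Dividing 5! = 120 by 3!·2! = 12 for the repeated letters gives 10.

10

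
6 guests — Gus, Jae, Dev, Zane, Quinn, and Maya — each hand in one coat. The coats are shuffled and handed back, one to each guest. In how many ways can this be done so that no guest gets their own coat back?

Count assignments avoiding every fixed point. For any j of the 6 guests fixed to their own coat, the other 6−j can be arranged in (6−j)! ways.
By inclusion–exclusion this is Σ_{j=0}^{6} (−1)^j C(6,j)·(6−j)!.
Computing: 720 − 720 + 360 − 120 + 30 − 6 + 1 = 265.

265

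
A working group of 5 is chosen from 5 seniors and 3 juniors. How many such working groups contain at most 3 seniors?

Split by how many seniors are chosen (0 through 3).
Sum: C(5,0)·C(3,5) + C(5,1)·C(3,4) + C(5,2)·C(3,3) + C(5,3)·C(3,2) = 0 + 0 + 10 + 30 = 40.

40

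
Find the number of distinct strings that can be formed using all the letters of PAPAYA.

60

Letter multiplicities in PAPAYA: A×3, P×2, Y×1.
The number of distinct arrangements is 6!/(3!·2!) = 720/12 = 60.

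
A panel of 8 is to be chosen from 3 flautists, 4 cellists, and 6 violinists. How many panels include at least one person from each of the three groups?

Unrestricted: C(13,8) = 1287 ways to pick any 8 of the 13.
Subtract selections that omit an entire group: no flautists → C(10,8) = 45; no cellists → C(9,8) = 9; no violinists → C(7,8) = 0.
Add back selections omitting two groups (i.e. drawn from a single group): C(3,8) + C(4,8) + C(6,8) = 0.
By inclusion–exclusion: 1287 − 54 + 0 = 1233.

1233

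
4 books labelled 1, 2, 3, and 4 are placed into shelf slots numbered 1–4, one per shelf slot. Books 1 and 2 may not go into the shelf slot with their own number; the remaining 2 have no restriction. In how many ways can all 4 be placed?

14

Let Aᵢ (for i ∈ {1, 2}) be the placements that put book i in its forbidden shelf slot. Any j of these fix j positions, leaving (4−j)! ways to fill the rest, and there are C(2,j) ways to pick which j.
By inclusion–exclusion, the number of valid placements is Σ_{j=0}^{2} (−1)^j C(2,j)·(4−j)!.
Computing: 24 − 12 + 2 = 14.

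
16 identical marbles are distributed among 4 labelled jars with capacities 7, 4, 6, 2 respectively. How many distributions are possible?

By stars and bars, unrestricted non-negative solutions to x_1+…+x_4 = 16 number C(16+3,3) = 969.
Subtract solutions that violate a single cap (substitute x_i' = x_i − (cap_i+1)): x_1 ≥ 8 gives C(11,3) = 165; x_2 ≥ 5 gives C(14,3) = 364; x_3 ≥ 7 gives C(12,3) = 220; x_4 ≥ 3 gives C(16,3) = 560. Together 1309.
Add back pairs where two caps are both exceeded: 20 + 4 + 56 + 35 + 165 + 84 = 364.
Subtract triples: 0 + 1 + 0 + 4 = 5.
By inclusion–exclusion the count is 969 − 1309 + 364 − 5 = 19.

19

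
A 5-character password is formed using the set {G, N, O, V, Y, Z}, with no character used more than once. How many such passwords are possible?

720

Choose and order 5 of the 6 symbols: the first character has 6 options, the next 5, and so on down to 2.
6 × 5 × 4 × 3 × 2 = 720.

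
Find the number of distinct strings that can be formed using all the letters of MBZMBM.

60

The 6 letters of MBZMBM have repeats: B appearing twice and M appearing 3 times.
Dividing 6! = 720 by 3!·2! = 12 for the repeated letters gives 60.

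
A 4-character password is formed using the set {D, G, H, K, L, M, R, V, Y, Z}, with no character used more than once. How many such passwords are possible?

Choose and order 4 of the 10 symbols: the first character has 10 options, the next 9, then 8, 7.
10 × 9 × 8 × 7 = 5040.

5040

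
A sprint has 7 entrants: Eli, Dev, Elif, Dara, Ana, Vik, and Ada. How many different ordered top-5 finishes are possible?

This is an ordered selection of 5 from 7: P(7,5).
That gives 7 × 6 × 5 × 4 × 3 = 2520.

2520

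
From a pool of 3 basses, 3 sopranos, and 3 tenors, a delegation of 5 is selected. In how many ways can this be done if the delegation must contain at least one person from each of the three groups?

108

Total 5-person selections from all 9: C(9,5) = 126.
Selections missing a whole group: no basses → C(6,5) = 6; no sopranos → C(6,5) = 6; no tenors → C(6,5) = 6.
Add back selections omitting two groups (i.e. drawn from a single group): C(3,5) + C(3,5) + C(3,5) = 0.
By inclusion–exclusion: 126 − 18 + 0 = 108.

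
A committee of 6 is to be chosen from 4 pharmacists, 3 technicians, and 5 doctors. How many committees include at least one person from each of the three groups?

With no constraint there are C(12,6) = 924 possible selections.
Subtract selections that omit an entire group: no pharmacists → C(8,6) = 28; no technicians → C(9,6) = 84; no doctors → C(7,6) = 7.
Add back selections omitting two groups (i.e. drawn from a single group): C(4,6) + C(3,6) + C(5,6) = 0.
By inclusion–exclusion: 924 − 119 + 0 = 805.

805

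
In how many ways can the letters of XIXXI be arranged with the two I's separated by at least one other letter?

Total arrangements of XIXXI: 5!/(3!·2!) = 10.
Arrangements with the I's together: treat II as one letter, giving (4)!/(3!) = 4.
Subtracting, 10 − 4 = 6 arrangements keep the I's apart.

6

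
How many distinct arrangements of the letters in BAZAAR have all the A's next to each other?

Treat the 3 copies of A as a single block. The multiset to arrange is then {AAA, B, R, Z}, 4 items in all.
All 4 items are distinct, so there are (4)! = 24 arrangements.

24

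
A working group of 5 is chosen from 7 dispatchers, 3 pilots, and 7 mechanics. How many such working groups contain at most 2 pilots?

Split by how many pilots are chosen (0 through 2).
Sum: C(3,0)·C(14,5) + C(3,1)·C(14,4) + C(3,2)·C(14,3) = 2002 + 3003 + 1092 = 6097.

6097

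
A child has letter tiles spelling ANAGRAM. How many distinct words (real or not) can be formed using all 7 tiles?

The 7 letters of ANAGRAM have repeats: A appearing 3 times.
Dividing 7! = 5040 by 3! = 6 for the repeated letters gives 840.

840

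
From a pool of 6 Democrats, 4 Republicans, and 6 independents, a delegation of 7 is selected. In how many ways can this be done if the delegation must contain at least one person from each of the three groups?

Total 7-person selections from all 16: C(16,7) = 11440.
Selections missing a whole group: no Democrats → C(10,7) = 120; no Republicans → C(12,7) = 792; no independents → C(10,7) = 120.
Add back selections omitting two groups (i.e. drawn from a single group): C(6,7) + C(4,7) + C(6,7) = 0.
By inclusion–exclusion: 11440 − 1032 + 0 = 10408.

10408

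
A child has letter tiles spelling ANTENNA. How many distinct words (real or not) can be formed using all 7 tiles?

420

Letter multiplicities in ANTENNA: A×2, E×1, N×3, T×1.
So there are 7! / (3!·2!) = 420 distinguishable arrangements.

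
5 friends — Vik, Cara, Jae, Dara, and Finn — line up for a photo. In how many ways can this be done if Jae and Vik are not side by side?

There are 5! = 120 arrangements in all. If Jae and Vik are adjacent, merging them into one block gives 2·(4)! = 48 arrangements.
Complementary counting: 120 − 48 = 72.

72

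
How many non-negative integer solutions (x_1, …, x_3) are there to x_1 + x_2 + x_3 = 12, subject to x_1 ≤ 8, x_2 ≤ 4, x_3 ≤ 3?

By stars and bars, unrestricted non-negative solutions to x_1+…+x_3 = 12 number C(12+2,2) = 91.
Subtract solutions that violate a single cap (substitute x_i' = x_i − (cap_i+1)): x_1 ≥ 9 gives C(5,2) = 10; x_2 ≥ 5 gives C(9,2) = 36; x_3 ≥ 4 gives C(10,2) = 45. Together 91.
Add back pairs where two caps are both exceeded: 0 + 0 + 10 = 10.
By inclusion–exclusion the count is 91 − 91 + 10 = 10.

10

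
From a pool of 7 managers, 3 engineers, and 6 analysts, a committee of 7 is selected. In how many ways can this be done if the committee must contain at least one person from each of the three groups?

Unrestricted: C(16,7) = 11440 ways to pick any 7 of the 16.
Subtract selections that omit an entire group: no managers → C(9,7) = 36; no engineers → C(13,7) = 1716; no analysts → C(10,7) = 120.
Add back selections omitting two groups (i.e. drawn from a single group): C(7,7) + C(3,7) + C(6,7) = 1.
By inclusion–exclusion: 11440 − 1872 + 1 = 9569.

9569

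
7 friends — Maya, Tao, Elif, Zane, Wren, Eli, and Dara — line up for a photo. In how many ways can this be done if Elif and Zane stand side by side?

1440

Treat {Elif, Zane} as a single unit. There are 6 units to order, and the pair itself can be ordered 2 ways.
That gives 2 × 6! = 2 × 720 = 1440.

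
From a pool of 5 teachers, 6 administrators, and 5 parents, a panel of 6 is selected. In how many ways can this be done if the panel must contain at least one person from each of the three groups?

Unrestricted: C(16,6) = 8008 ways to pick any 6 of the 16.
Subtract selections that omit an entire group: no teachers → C(11,6) = 462; no administrators → C(10,6) = 210; no parents → C(11,6) = 462.
Add back selections omitting two groups (i.e. drawn from a single group): C(5,6) + C(6,6) + C(5,6) = 1.
By inclusion–exclusion: 8008 − 1134 + 1 = 6875.

6875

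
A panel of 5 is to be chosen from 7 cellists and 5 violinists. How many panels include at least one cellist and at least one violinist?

With no constraint there are C(12,5) = 792 possible selections.
Selections missing a whole group: no cellists → C(5,5) = 1; no violinists → C(7,5) = 21.
Both groups omitted at once is impossible, so 792 − 22 = 770.

770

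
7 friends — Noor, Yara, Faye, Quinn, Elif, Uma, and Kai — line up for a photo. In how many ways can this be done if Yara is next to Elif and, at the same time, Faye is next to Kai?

480

Treat {Yara,Elif} as one block (2 orders) and {Faye,Kai} as another (2 orders).
That leaves 5 units to arrange: 2 × 2 × 5! = 4 × 120 = 480.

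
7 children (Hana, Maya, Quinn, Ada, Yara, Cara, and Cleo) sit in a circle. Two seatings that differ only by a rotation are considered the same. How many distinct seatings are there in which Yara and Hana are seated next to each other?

240

Treat {Yara, Hana} as one unit (2 internal orders) and seat the resulting 6 units around the table: (5)! circular arrangements.
So 2 × (5)! = 2 × 120 = 240.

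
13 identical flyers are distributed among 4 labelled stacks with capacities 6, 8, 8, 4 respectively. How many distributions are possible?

245

By stars and bars, unrestricted non-negative solutions to x_1+…+x_4 = 13 number C(13+3,3) = 560.
Subtract solutions that violate a single cap (substitute x_i' = x_i − (cap_i+1)): x_1 ≥ 7 gives C(9,3) = 84; x_2 ≥ 9 gives C(7,3) = 35; x_3 ≥ 9 gives C(7,3) = 35; x_4 ≥ 5 gives C(11,3) = 165. Together 319.
Add back pairs where two caps are both exceeded: 0 + 0 + 4 + 0 + 0 + 0 = 4.
By inclusion–exclusion the count is 560 − 319 + 4 = 245.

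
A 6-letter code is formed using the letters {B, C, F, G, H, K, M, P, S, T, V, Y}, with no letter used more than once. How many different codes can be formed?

With no repetition, fill the 6 letters in order: 12 choices, then 11, down to 7.
That product is 12 × 11 × 10 × 9 × 8 × 7 = 665280.

665280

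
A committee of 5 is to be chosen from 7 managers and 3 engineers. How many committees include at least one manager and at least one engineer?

231

Unrestricted: C(10,5) = 252 ways to pick any 5 of the 10.
Subtract selections that omit an entire group: no managers → C(3,5) = 0; no engineers → C(7,5) = 21.
Both groups omitted at once is impossible, so 252 − 21 = 231.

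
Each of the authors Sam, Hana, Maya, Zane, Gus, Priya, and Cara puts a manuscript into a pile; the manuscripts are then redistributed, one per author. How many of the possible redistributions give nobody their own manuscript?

1854

Let Aᵢ be the assignments in which author i gets their own manuscript. We want the size of the complement of A₁∪…∪A_7.
By inclusion–exclusion this is Σ_{j=0}^{7} (−1)^j C(7,j)·(7−j)!.
Computing: 5040 − 5040 + 2520 − 840 + 210 − 42 + 7 − 1 = 1854.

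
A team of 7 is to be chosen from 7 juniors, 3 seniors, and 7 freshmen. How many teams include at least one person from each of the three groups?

Unrestricted: C(17,7) = 19448 ways to pick any 7 of the 17.
Selections missing a whole group: no juniors → C(10,7) = 120; no seniors → C(14,7) = 3432; no freshmen → C(10,7) = 120.
Add back selections omitting two groups (i.e. drawn from a single group): C(7,7) + C(3,7) + C(7,7) = 2.
By inclusion–exclusion: 19448 − 3672 + 2 = 15778.

15778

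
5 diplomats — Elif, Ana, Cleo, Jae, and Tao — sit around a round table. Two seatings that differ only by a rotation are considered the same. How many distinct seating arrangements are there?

Around a circle, 5 distinct people have 5!/5 = (4)! = 24 rotationally distinct seatings.

24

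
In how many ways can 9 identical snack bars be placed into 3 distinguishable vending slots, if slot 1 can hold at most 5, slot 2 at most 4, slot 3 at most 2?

Ignoring the caps, the number of non-negative solutions to x_1+…+x_3 = 9 is C(11,2) = 55.
Subtract solutions that violate a single cap (substitute x_i' = x_i − (cap_i+1)): x_1 ≥ 6 gives C(5,2) = 10; x_2 ≥ 5 gives C(6,2) = 15; x_3 ≥ 3 gives C(8,2) = 28. Together 53.
Add back pairs where two caps are both exceeded: 0 + 1 + 3 = 4.
By inclusion–exclusion the count is 55 − 53 + 4 = 6.

6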